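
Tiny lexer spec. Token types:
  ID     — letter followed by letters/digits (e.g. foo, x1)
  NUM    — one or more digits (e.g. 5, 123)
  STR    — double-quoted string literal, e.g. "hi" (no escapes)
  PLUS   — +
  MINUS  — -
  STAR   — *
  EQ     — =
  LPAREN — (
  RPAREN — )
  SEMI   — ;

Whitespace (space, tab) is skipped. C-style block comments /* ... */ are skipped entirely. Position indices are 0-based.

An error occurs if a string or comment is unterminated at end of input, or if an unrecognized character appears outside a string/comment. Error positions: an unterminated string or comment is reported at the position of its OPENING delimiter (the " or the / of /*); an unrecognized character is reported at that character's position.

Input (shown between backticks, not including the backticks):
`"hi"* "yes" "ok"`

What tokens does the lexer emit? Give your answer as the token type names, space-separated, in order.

Answer: STR STAR STR STR

Derivation:
pos=0: enter STRING mode
pos=0: emit STR "hi" (now at pos=4)
pos=4: emit STAR '*'
pos=6: enter STRING mode
pos=6: emit STR "yes" (now at pos=11)
pos=12: enter STRING mode
pos=12: emit STR "ok" (now at pos=16)
DONE. 4 tokens: [STR, STAR, STR, STR]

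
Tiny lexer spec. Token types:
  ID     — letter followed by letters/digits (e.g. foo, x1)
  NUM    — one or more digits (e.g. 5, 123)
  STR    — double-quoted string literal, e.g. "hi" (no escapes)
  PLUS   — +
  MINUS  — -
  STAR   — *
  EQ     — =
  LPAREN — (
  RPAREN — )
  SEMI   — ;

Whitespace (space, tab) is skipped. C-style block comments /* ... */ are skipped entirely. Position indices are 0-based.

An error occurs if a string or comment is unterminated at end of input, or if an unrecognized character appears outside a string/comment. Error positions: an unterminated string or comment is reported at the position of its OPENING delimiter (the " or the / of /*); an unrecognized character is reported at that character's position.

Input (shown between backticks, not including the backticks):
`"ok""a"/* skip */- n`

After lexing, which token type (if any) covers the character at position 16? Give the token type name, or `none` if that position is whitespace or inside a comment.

pos=0: enter STRING mode
pos=0: emit STR "ok" (now at pos=4)
pos=4: enter STRING mode
pos=4: emit STR "a" (now at pos=7)
pos=7: enter COMMENT mode (saw '/*')
exit COMMENT mode (now at pos=17)
pos=17: emit MINUS '-'
pos=19: emit ID 'n' (now at pos=20)
DONE. 4 tokens: [STR, STR, MINUS, ID]
Position 16: char is '/' -> none

Answer: none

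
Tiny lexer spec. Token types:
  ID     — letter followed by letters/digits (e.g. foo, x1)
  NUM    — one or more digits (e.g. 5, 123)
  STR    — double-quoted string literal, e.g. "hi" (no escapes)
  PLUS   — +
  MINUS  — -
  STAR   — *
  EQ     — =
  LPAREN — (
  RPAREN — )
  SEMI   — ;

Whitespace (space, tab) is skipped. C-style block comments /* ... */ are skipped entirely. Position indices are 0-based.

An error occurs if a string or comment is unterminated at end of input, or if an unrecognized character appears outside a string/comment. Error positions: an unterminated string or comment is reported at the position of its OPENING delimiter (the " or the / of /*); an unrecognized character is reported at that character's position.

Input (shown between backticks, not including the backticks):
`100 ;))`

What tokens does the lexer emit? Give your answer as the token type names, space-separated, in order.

Answer: NUM SEMI RPAREN RPAREN

Derivation:
pos=0: emit NUM '100' (now at pos=3)
pos=4: emit SEMI ';'
pos=5: emit RPAREN ')'
pos=6: emit RPAREN ')'
DONE. 4 tokens: [NUM, SEMI, RPAREN, RPAREN]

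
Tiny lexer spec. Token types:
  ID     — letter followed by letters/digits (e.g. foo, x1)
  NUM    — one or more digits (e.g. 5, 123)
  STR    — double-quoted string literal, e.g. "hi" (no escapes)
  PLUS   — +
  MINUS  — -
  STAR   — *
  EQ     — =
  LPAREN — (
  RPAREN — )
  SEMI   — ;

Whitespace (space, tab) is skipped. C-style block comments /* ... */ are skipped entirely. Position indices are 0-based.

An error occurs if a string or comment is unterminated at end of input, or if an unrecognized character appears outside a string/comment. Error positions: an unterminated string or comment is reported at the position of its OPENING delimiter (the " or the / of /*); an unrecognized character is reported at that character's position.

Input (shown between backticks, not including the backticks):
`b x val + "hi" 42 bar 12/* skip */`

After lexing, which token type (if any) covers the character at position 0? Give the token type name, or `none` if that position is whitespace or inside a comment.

pos=0: emit ID 'b' (now at pos=1)
pos=2: emit ID 'x' (now at pos=3)
pos=4: emit ID 'val' (now at pos=7)
pos=8: emit PLUS '+'
pos=10: enter STRING mode
pos=10: emit STR "hi" (now at pos=14)
pos=15: emit NUM '42' (now at pos=17)
pos=18: emit ID 'bar' (now at pos=21)
pos=22: emit NUM '12' (now at pos=24)
pos=24: enter COMMENT mode (saw '/*')
exit COMMENT mode (now at pos=34)
DONE. 8 tokens: [ID, ID, ID, PLUS, STR, NUM, ID, NUM]
Position 0: char is 'b' -> ID

Answer: ID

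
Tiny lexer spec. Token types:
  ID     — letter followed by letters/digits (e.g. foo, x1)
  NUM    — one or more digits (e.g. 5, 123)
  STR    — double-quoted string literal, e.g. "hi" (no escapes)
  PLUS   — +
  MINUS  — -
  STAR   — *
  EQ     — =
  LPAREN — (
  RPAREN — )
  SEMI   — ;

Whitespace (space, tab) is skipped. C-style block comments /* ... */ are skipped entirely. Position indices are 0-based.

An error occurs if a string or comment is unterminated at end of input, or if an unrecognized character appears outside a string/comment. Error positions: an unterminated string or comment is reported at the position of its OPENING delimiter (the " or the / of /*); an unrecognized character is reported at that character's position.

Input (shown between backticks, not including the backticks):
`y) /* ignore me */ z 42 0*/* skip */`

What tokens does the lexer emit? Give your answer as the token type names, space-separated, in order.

Answer: ID RPAREN ID NUM NUM STAR

Derivation:
pos=0: emit ID 'y' (now at pos=1)
pos=1: emit RPAREN ')'
pos=3: enter COMMENT mode (saw '/*')
exit COMMENT mode (now at pos=18)
pos=19: emit ID 'z' (now at pos=20)
pos=21: emit NUM '42' (now at pos=23)
pos=24: emit NUM '0' (now at pos=25)
pos=25: emit STAR '*'
pos=26: enter COMMENT mode (saw '/*')
exit COMMENT mode (now at pos=36)
DONE. 6 tokens: [ID, RPAREN, ID, NUM, NUM, STAR]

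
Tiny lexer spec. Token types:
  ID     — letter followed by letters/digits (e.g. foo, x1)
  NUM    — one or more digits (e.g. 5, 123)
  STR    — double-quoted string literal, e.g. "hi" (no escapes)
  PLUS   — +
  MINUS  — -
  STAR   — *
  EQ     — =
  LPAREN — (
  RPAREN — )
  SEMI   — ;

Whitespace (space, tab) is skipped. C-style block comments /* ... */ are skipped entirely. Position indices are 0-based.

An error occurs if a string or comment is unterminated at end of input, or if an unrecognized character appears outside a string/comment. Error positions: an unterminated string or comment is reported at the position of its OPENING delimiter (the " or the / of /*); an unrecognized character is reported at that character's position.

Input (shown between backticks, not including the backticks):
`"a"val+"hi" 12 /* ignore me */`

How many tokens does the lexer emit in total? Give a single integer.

pos=0: enter STRING mode
pos=0: emit STR "a" (now at pos=3)
pos=3: emit ID 'val' (now at pos=6)
pos=6: emit PLUS '+'
pos=7: enter STRING mode
pos=7: emit STR "hi" (now at pos=11)
pos=12: emit NUM '12' (now at pos=14)
pos=15: enter COMMENT mode (saw '/*')
exit COMMENT mode (now at pos=30)
DONE. 5 tokens: [STR, ID, PLUS, STR, NUM]

Answer: 5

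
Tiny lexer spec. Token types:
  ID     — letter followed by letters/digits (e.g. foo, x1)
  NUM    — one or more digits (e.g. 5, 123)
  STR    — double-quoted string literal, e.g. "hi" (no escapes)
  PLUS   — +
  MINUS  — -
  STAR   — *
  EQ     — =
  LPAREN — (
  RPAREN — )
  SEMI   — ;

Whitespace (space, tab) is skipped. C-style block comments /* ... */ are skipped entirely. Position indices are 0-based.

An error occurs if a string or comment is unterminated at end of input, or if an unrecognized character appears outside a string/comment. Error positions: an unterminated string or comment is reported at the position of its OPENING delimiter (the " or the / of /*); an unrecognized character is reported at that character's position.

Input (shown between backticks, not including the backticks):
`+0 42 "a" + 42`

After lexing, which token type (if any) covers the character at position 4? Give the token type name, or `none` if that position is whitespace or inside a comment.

pos=0: emit PLUS '+'
pos=1: emit NUM '0' (now at pos=2)
pos=3: emit NUM '42' (now at pos=5)
pos=6: enter STRING mode
pos=6: emit STR "a" (now at pos=9)
pos=10: emit PLUS '+'
pos=12: emit NUM '42' (now at pos=14)
DONE. 6 tokens: [PLUS, NUM, NUM, STR, PLUS, NUM]
Position 4: char is '2' -> NUM

Answer: NUM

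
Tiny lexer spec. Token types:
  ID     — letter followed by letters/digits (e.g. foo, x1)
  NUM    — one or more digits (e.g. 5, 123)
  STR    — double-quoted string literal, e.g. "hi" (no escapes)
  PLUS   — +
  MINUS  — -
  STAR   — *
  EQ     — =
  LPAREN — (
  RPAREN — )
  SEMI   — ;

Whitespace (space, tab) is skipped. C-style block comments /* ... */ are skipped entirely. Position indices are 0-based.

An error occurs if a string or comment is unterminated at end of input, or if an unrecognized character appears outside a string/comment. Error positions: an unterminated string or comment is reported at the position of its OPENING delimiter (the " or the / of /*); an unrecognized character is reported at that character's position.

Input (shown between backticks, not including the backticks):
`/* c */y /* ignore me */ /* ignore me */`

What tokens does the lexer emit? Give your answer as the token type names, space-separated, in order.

Answer: ID

Derivation:
pos=0: enter COMMENT mode (saw '/*')
exit COMMENT mode (now at pos=7)
pos=7: emit ID 'y' (now at pos=8)
pos=9: enter COMMENT mode (saw '/*')
exit COMMENT mode (now at pos=24)
pos=25: enter COMMENT mode (saw '/*')
exit COMMENT mode (now at pos=40)
DONE. 1 tokens: [ID]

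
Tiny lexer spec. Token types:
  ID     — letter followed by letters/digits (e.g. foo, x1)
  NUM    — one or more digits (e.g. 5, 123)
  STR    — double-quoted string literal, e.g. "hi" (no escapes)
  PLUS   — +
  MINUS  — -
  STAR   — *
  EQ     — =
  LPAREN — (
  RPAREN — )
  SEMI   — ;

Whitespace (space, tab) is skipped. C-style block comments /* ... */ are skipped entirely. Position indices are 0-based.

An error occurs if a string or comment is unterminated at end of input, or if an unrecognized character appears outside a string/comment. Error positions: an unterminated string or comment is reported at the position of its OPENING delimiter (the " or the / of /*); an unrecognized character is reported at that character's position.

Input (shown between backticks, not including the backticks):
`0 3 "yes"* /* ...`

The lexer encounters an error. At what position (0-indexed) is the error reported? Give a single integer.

Answer: 11

Derivation:
pos=0: emit NUM '0' (now at pos=1)
pos=2: emit NUM '3' (now at pos=3)
pos=4: enter STRING mode
pos=4: emit STR "yes" (now at pos=9)
pos=9: emit STAR '*'
pos=11: enter COMMENT mode (saw '/*')
pos=11: ERROR — unterminated comment (reached EOF)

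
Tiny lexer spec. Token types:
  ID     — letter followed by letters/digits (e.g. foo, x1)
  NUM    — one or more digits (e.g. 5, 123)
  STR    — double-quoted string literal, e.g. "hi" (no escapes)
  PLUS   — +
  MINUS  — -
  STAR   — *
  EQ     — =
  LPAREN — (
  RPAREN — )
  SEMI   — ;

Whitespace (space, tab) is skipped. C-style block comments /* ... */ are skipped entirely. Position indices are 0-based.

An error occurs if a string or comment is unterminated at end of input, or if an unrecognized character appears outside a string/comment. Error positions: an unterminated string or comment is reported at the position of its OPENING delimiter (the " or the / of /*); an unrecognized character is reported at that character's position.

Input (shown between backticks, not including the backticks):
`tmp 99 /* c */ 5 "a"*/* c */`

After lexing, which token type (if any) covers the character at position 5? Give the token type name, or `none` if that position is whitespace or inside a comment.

pos=0: emit ID 'tmp' (now at pos=3)
pos=4: emit NUM '99' (now at pos=6)
pos=7: enter COMMENT mode (saw '/*')
exit COMMENT mode (now at pos=14)
pos=15: emit NUM '5' (now at pos=16)
pos=17: enter STRING mode
pos=17: emit STR "a" (now at pos=20)
pos=20: emit STAR '*'
pos=21: enter COMMENT mode (saw '/*')
exit COMMENT mode (now at pos=28)
DONE. 5 tokens: [ID, NUM, NUM, STR, STAR]
Position 5: char is '9' -> NUM

Answer: NUM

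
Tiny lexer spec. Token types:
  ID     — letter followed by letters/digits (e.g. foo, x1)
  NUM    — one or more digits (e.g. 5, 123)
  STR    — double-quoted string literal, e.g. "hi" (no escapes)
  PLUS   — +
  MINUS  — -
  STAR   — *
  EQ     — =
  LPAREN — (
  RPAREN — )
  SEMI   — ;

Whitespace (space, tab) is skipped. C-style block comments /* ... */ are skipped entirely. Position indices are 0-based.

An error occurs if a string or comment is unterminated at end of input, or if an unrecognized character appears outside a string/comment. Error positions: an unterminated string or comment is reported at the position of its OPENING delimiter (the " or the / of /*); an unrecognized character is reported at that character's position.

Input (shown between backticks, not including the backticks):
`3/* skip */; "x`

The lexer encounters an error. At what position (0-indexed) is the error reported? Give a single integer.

pos=0: emit NUM '3' (now at pos=1)
pos=1: enter COMMENT mode (saw '/*')
exit COMMENT mode (now at pos=11)
pos=11: emit SEMI ';'
pos=13: enter STRING mode
pos=13: ERROR — unterminated string

Answer: 13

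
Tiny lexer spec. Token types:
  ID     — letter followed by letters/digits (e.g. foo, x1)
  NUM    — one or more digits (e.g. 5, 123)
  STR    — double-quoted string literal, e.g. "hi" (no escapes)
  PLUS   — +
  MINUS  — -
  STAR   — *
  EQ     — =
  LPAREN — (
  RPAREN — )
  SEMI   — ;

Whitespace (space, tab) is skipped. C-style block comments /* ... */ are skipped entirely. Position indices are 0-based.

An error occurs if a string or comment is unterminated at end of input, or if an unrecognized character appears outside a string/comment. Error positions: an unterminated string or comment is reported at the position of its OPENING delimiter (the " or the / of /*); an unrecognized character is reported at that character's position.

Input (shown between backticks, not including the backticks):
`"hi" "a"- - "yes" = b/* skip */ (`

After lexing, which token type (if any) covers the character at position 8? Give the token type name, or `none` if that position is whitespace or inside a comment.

Answer: MINUS

Derivation:
pos=0: enter STRING mode
pos=0: emit STR "hi" (now at pos=4)
pos=5: enter STRING mode
pos=5: emit STR "a" (now at pos=8)
pos=8: emit MINUS '-'
pos=10: emit MINUS '-'
pos=12: enter STRING mode
pos=12: emit STR "yes" (now at pos=17)
pos=18: emit EQ '='
pos=20: emit ID 'b' (now at pos=21)
pos=21: enter COMMENT mode (saw '/*')
exit COMMENT mode (now at pos=31)
pos=32: emit LPAREN '('
DONE. 8 tokens: [STR, STR, MINUS, MINUS, STR, EQ, ID, LPAREN]
Position 8: char is '-' -> MINUS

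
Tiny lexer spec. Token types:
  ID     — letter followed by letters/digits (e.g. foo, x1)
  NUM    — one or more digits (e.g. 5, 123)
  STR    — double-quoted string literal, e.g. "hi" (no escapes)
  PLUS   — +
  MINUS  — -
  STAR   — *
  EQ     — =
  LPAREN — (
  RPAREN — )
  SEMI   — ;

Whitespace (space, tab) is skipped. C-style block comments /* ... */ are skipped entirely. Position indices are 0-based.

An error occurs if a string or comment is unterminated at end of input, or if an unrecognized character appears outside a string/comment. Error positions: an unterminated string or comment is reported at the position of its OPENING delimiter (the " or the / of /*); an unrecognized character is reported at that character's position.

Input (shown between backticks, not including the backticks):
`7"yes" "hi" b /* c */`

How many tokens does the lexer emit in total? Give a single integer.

pos=0: emit NUM '7' (now at pos=1)
pos=1: enter STRING mode
pos=1: emit STR "yes" (now at pos=6)
pos=7: enter STRING mode
pos=7: emit STR "hi" (now at pos=11)
pos=12: emit ID 'b' (now at pos=13)
pos=14: enter COMMENT mode (saw '/*')
exit COMMENT mode (now at pos=21)
DONE. 4 tokens: [NUM, STR, STR, ID]

Answer: 4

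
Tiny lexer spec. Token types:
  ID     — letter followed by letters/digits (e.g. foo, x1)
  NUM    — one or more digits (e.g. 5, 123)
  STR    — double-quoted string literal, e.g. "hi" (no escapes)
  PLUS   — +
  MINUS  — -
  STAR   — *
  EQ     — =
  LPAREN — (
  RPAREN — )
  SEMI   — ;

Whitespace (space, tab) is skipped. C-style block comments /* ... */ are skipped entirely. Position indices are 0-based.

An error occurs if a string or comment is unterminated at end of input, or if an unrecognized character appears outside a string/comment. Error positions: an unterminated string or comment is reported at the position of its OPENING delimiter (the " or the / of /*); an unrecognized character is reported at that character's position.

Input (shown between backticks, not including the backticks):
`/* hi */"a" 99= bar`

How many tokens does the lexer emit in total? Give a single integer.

Answer: 4

Derivation:
pos=0: enter COMMENT mode (saw '/*')
exit COMMENT mode (now at pos=8)
pos=8: enter STRING mode
pos=8: emit STR "a" (now at pos=11)
pos=12: emit NUM '99' (now at pos=14)
pos=14: emit EQ '='
pos=16: emit ID 'bar' (now at pos=19)
DONE. 4 tokens: [STR, NUM, EQ, ID]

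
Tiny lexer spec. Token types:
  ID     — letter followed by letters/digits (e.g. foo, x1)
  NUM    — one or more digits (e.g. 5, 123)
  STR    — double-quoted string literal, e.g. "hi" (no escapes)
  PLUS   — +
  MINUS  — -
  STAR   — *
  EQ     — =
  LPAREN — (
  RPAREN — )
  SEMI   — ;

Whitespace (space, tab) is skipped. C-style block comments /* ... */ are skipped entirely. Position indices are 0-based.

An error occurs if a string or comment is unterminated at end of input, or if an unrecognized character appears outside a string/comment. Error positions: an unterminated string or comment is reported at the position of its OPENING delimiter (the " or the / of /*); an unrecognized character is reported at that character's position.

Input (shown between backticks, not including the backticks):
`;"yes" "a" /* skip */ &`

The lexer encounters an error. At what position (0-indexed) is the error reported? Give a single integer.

Answer: 22

Derivation:
pos=0: emit SEMI ';'
pos=1: enter STRING mode
pos=1: emit STR "yes" (now at pos=6)
pos=7: enter STRING mode
pos=7: emit STR "a" (now at pos=10)
pos=11: enter COMMENT mode (saw '/*')
exit COMMENT mode (now at pos=21)
pos=22: ERROR — unrecognized char '&'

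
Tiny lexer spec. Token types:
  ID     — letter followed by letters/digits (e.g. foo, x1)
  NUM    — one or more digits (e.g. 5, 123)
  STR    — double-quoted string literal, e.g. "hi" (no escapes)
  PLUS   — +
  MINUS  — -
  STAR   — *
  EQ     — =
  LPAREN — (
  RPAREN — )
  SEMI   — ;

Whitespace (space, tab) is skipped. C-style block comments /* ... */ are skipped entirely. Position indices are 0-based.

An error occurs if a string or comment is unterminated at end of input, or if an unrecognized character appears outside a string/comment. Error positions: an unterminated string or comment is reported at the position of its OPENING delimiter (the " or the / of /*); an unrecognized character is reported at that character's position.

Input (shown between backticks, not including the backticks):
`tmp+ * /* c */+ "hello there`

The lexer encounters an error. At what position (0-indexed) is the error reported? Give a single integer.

Answer: 16

Derivation:
pos=0: emit ID 'tmp' (now at pos=3)
pos=3: emit PLUS '+'
pos=5: emit STAR '*'
pos=7: enter COMMENT mode (saw '/*')
exit COMMENT mode (now at pos=14)
pos=14: emit PLUS '+'
pos=16: enter STRING mode
pos=16: ERROR — unterminated string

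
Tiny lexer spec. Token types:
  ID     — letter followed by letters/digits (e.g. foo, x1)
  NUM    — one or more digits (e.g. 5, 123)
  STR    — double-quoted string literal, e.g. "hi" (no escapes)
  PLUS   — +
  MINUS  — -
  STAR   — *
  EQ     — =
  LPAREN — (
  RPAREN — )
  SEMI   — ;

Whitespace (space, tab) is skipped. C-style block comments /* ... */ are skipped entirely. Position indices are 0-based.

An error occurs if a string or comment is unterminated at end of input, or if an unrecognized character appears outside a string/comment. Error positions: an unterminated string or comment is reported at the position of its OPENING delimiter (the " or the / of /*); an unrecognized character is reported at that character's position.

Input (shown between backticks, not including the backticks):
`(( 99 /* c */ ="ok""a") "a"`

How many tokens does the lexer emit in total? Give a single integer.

pos=0: emit LPAREN '('
pos=1: emit LPAREN '('
pos=3: emit NUM '99' (now at pos=5)
pos=6: enter COMMENT mode (saw '/*')
exit COMMENT mode (now at pos=13)
pos=14: emit EQ '='
pos=15: enter STRING mode
pos=15: emit STR "ok" (now at pos=19)
pos=19: enter STRING mode
pos=19: emit STR "a" (now at pos=22)
pos=22: emit RPAREN ')'
pos=24: enter STRING mode
pos=24: emit STR "a" (now at pos=27)
DONE. 8 tokens: [LPAREN, LPAREN, NUM, EQ, STR, STR, RPAREN, STR]

Answer: 8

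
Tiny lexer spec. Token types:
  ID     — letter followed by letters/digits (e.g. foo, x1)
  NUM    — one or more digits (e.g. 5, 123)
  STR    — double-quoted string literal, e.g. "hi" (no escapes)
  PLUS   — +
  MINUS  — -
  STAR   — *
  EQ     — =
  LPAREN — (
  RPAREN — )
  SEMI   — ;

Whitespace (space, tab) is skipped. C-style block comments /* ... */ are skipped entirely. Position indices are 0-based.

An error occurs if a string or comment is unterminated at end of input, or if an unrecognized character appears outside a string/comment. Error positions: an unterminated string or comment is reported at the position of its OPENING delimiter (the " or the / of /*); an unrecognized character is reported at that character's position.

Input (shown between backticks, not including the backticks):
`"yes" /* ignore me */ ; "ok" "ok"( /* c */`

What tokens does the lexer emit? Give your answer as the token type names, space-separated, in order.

pos=0: enter STRING mode
pos=0: emit STR "yes" (now at pos=5)
pos=6: enter COMMENT mode (saw '/*')
exit COMMENT mode (now at pos=21)
pos=22: emit SEMI ';'
pos=24: enter STRING mode
pos=24: emit STR "ok" (now at pos=28)
pos=29: enter STRING mode
pos=29: emit STR "ok" (now at pos=33)
pos=33: emit LPAREN '('
pos=35: enter COMMENT mode (saw '/*')
exit COMMENT mode (now at pos=42)
DONE. 5 tokens: [STR, SEMI, STR, STR, LPAREN]

Answer: STR SEMI STR STR LPAREN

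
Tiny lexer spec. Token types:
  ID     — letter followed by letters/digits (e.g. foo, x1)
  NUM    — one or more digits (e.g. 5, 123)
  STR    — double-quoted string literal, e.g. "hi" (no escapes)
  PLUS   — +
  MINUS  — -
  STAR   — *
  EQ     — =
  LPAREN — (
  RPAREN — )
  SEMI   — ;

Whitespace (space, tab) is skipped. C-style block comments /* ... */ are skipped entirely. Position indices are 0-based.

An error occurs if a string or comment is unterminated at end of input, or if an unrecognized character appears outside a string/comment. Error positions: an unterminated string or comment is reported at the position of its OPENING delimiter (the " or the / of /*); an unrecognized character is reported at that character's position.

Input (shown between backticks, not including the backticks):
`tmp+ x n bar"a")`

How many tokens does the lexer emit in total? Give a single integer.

Answer: 7

Derivation:
pos=0: emit ID 'tmp' (now at pos=3)
pos=3: emit PLUS '+'
pos=5: emit ID 'x' (now at pos=6)
pos=7: emit ID 'n' (now at pos=8)
pos=9: emit ID 'bar' (now at pos=12)
pos=12: enter STRING mode
pos=12: emit STR "a" (now at pos=15)
pos=15: emit RPAREN ')'
DONE. 7 tokens: [ID, PLUS, ID, ID, ID, STR, RPAREN]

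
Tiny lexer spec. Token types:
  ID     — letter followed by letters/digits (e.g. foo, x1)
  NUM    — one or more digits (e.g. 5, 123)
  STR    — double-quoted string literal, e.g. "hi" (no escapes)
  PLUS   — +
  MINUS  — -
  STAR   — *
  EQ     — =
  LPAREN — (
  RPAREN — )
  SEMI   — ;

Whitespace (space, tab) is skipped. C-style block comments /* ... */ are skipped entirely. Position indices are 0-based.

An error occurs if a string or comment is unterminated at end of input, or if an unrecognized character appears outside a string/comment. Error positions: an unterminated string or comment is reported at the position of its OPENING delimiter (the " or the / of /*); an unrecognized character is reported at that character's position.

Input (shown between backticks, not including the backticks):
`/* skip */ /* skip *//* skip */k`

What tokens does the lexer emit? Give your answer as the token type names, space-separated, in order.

pos=0: enter COMMENT mode (saw '/*')
exit COMMENT mode (now at pos=10)
pos=11: enter COMMENT mode (saw '/*')
exit COMMENT mode (now at pos=21)
pos=21: enter COMMENT mode (saw '/*')
exit COMMENT mode (now at pos=31)
pos=31: emit ID 'k' (now at pos=32)
DONE. 1 tokens: [ID]

Answer: ID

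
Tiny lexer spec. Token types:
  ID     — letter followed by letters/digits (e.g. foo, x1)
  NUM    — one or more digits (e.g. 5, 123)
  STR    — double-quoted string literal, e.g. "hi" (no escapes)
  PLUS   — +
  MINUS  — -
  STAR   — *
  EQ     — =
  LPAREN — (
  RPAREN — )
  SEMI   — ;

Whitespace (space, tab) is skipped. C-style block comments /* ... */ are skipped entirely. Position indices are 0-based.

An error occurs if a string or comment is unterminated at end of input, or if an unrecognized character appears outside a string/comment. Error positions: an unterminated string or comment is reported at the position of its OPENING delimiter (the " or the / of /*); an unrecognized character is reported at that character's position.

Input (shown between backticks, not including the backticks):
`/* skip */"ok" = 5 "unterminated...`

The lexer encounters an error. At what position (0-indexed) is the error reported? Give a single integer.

Answer: 19

Derivation:
pos=0: enter COMMENT mode (saw '/*')
exit COMMENT mode (now at pos=10)
pos=10: enter STRING mode
pos=10: emit STR "ok" (now at pos=14)
pos=15: emit EQ '='
pos=17: emit NUM '5' (now at pos=18)
pos=19: enter STRING mode
pos=19: ERROR — unterminated string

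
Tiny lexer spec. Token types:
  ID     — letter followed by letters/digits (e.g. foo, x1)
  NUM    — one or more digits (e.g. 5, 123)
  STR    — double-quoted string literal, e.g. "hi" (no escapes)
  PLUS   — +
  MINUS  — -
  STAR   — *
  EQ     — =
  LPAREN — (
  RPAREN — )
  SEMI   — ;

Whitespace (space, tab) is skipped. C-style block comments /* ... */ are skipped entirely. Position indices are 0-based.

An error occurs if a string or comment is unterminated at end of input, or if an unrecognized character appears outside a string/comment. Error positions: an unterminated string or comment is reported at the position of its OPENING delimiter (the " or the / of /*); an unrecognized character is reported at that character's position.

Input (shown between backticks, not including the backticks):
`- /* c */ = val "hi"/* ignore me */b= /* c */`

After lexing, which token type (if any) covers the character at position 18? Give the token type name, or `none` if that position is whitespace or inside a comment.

pos=0: emit MINUS '-'
pos=2: enter COMMENT mode (saw '/*')
exit COMMENT mode (now at pos=9)
pos=10: emit EQ '='
pos=12: emit ID 'val' (now at pos=15)
pos=16: enter STRING mode
pos=16: emit STR "hi" (now at pos=20)
pos=20: enter COMMENT mode (saw '/*')
exit COMMENT mode (now at pos=35)
pos=35: emit ID 'b' (now at pos=36)
pos=36: emit EQ '='
pos=38: enter COMMENT mode (saw '/*')
exit COMMENT mode (now at pos=45)
DONE. 6 tokens: [MINUS, EQ, ID, STR, ID, EQ]
Position 18: char is 'i' -> STR

Answer: STR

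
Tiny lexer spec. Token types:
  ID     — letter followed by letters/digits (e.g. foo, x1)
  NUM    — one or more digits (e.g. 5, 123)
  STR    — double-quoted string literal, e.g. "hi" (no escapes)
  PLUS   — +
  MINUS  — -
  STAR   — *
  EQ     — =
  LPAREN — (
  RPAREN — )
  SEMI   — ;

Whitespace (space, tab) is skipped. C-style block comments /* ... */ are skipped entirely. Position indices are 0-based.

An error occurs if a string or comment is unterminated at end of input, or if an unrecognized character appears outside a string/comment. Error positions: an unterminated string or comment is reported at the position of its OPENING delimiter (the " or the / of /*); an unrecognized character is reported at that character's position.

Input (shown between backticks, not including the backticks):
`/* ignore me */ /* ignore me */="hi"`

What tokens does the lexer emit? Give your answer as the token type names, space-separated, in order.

pos=0: enter COMMENT mode (saw '/*')
exit COMMENT mode (now at pos=15)
pos=16: enter COMMENT mode (saw '/*')
exit COMMENT mode (now at pos=31)
pos=31: emit EQ '='
pos=32: enter STRING mode
pos=32: emit STR "hi" (now at pos=36)
DONE. 2 tokens: [EQ, STR]

Answer: EQ STR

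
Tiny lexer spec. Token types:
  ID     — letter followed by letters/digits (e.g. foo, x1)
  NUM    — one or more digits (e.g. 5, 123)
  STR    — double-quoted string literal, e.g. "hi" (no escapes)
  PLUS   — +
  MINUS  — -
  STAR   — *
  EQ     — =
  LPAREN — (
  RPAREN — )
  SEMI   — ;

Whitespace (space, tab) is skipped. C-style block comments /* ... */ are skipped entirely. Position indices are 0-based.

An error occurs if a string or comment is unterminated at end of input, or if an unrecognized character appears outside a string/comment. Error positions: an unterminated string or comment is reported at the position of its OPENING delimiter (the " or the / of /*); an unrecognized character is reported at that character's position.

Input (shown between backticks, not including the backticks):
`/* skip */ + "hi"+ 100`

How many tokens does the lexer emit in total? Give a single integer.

Answer: 4

Derivation:
pos=0: enter COMMENT mode (saw '/*')
exit COMMENT mode (now at pos=10)
pos=11: emit PLUS '+'
pos=13: enter STRING mode
pos=13: emit STR "hi" (now at pos=17)
pos=17: emit PLUS '+'
pos=19: emit NUM '100' (now at pos=22)
DONE. 4 tokens: [PLUS, STR, PLUS, NUM]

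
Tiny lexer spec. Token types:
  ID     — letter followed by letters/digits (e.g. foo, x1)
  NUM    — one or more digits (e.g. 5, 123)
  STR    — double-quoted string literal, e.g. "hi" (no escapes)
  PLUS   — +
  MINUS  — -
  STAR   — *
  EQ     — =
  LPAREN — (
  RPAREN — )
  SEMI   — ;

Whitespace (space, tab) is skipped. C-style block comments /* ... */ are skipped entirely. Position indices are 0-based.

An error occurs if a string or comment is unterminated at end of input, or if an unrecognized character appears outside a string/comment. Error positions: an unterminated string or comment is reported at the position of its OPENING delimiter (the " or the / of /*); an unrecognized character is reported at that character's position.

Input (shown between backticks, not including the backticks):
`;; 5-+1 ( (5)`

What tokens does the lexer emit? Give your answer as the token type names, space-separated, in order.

Answer: SEMI SEMI NUM MINUS PLUS NUM LPAREN LPAREN NUM RPAREN

Derivation:
pos=0: emit SEMI ';'
pos=1: emit SEMI ';'
pos=3: emit NUM '5' (now at pos=4)
pos=4: emit MINUS '-'
pos=5: emit PLUS '+'
pos=6: emit NUM '1' (now at pos=7)
pos=8: emit LPAREN '('
pos=10: emit LPAREN '('
pos=11: emit NUM '5' (now at pos=12)
pos=12: emit RPAREN ')'
DONE. 10 tokens: [SEMI, SEMI, NUM, MINUS, PLUS, NUM, LPAREN, LPAREN, NUM, RPAREN]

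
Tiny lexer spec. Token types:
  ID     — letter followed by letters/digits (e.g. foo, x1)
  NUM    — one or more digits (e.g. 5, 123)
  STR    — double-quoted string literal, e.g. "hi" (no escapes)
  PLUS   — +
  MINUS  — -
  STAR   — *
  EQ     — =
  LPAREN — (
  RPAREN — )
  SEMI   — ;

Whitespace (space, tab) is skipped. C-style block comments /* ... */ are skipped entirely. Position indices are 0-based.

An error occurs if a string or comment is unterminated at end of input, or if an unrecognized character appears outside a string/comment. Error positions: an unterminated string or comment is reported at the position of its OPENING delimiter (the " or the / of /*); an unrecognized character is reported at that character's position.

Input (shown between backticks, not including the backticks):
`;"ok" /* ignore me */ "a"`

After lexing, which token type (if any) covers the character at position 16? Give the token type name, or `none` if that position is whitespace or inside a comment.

Answer: none

Derivation:
pos=0: emit SEMI ';'
pos=1: enter STRING mode
pos=1: emit STR "ok" (now at pos=5)
pos=6: enter COMMENT mode (saw '/*')
exit COMMENT mode (now at pos=21)
pos=22: enter STRING mode
pos=22: emit STR "a" (now at pos=25)
DONE. 3 tokens: [SEMI, STR, STR]
Position 16: char is 'm' -> none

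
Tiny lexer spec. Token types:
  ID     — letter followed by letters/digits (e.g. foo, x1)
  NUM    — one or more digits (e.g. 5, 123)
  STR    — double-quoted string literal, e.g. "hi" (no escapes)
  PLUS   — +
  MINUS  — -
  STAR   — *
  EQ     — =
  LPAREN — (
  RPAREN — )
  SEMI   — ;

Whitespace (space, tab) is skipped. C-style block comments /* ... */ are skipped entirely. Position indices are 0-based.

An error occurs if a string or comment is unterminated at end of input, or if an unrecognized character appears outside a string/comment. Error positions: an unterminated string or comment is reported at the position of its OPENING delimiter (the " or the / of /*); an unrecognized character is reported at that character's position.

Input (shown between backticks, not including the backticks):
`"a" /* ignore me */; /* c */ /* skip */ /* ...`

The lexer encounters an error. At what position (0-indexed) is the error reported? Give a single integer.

Answer: 40

Derivation:
pos=0: enter STRING mode
pos=0: emit STR "a" (now at pos=3)
pos=4: enter COMMENT mode (saw '/*')
exit COMMENT mode (now at pos=19)
pos=19: emit SEMI ';'
pos=21: enter COMMENT mode (saw '/*')
exit COMMENT mode (now at pos=28)
pos=29: enter COMMENT mode (saw '/*')
exit COMMENT mode (now at pos=39)
pos=40: enter COMMENT mode (saw '/*')
pos=40: ERROR — unterminated comment (reached EOF)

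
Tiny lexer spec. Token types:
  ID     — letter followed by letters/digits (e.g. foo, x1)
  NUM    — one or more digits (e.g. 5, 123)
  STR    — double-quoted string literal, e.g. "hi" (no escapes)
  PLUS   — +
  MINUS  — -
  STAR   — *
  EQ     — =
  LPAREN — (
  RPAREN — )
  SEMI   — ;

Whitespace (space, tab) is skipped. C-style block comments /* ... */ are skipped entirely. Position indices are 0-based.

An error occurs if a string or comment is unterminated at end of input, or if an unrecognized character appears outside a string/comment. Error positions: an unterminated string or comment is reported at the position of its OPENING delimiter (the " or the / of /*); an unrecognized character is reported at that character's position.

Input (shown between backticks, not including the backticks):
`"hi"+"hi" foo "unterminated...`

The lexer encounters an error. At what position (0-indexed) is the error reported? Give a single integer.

Answer: 14

Derivation:
pos=0: enter STRING mode
pos=0: emit STR "hi" (now at pos=4)
pos=4: emit PLUS '+'
pos=5: enter STRING mode
pos=5: emit STR "hi" (now at pos=9)
pos=10: emit ID 'foo' (now at pos=13)
pos=14: enter STRING mode
pos=14: ERROR — unterminated string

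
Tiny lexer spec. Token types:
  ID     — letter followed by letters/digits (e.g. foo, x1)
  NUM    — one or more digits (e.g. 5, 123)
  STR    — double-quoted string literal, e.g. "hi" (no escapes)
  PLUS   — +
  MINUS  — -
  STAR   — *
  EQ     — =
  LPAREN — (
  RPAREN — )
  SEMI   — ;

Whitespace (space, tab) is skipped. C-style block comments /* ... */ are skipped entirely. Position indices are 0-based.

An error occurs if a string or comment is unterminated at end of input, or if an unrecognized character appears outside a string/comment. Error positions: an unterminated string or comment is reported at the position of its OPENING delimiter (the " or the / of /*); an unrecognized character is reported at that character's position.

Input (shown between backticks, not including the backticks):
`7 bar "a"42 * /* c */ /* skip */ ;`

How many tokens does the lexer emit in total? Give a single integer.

pos=0: emit NUM '7' (now at pos=1)
pos=2: emit ID 'bar' (now at pos=5)
pos=6: enter STRING mode
pos=6: emit STR "a" (now at pos=9)
pos=9: emit NUM '42' (now at pos=11)
pos=12: emit STAR '*'
pos=14: enter COMMENT mode (saw '/*')
exit COMMENT mode (now at pos=21)
pos=22: enter COMMENT mode (saw '/*')
exit COMMENT mode (now at pos=32)
pos=33: emit SEMI ';'
DONE. 6 tokens: [NUM, ID, STR, NUM, STAR, SEMI]

Answer: 6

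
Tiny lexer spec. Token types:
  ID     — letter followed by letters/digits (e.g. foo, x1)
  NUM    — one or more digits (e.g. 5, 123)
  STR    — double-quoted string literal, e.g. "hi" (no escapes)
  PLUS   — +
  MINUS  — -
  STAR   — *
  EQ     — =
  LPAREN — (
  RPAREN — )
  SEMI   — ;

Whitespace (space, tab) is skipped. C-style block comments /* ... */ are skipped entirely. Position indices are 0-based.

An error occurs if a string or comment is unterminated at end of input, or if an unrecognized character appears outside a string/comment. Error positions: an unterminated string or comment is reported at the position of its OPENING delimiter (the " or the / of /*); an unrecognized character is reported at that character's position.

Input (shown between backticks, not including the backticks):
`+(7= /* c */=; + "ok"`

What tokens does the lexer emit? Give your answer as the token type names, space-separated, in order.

Answer: PLUS LPAREN NUM EQ EQ SEMI PLUS STR

Derivation:
pos=0: emit PLUS '+'
pos=1: emit LPAREN '('
pos=2: emit NUM '7' (now at pos=3)
pos=3: emit EQ '='
pos=5: enter COMMENT mode (saw '/*')
exit COMMENT mode (now at pos=12)
pos=12: emit EQ '='
pos=13: emit SEMI ';'
pos=15: emit PLUS '+'
pos=17: enter STRING mode
pos=17: emit STR "ok" (now at pos=21)
DONE. 8 tokens: [PLUS, LPAREN, NUM, EQ, EQ, SEMI, PLUS, STR]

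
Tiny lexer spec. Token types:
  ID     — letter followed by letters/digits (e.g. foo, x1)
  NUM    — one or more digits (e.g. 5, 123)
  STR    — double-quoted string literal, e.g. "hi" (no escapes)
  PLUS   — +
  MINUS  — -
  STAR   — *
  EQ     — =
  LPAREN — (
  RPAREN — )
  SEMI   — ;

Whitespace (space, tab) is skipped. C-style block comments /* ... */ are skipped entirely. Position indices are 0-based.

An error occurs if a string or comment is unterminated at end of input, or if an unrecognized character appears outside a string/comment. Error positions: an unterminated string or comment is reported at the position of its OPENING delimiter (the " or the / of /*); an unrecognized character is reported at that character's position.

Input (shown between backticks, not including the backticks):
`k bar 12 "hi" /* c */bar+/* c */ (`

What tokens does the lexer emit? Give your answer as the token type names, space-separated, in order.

Answer: ID ID NUM STR ID PLUS LPAREN

Derivation:
pos=0: emit ID 'k' (now at pos=1)
pos=2: emit ID 'bar' (now at pos=5)
pos=6: emit NUM '12' (now at pos=8)
pos=9: enter STRING mode
pos=9: emit STR "hi" (now at pos=13)
pos=14: enter COMMENT mode (saw '/*')
exit COMMENT mode (now at pos=21)
pos=21: emit ID 'bar' (now at pos=24)
pos=24: emit PLUS '+'
pos=25: enter COMMENT mode (saw '/*')
exit COMMENT mode (now at pos=32)
pos=33: emit LPAREN '('
DONE. 7 tokens: [ID, ID, NUM, STR, ID, PLUS, LPAREN]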